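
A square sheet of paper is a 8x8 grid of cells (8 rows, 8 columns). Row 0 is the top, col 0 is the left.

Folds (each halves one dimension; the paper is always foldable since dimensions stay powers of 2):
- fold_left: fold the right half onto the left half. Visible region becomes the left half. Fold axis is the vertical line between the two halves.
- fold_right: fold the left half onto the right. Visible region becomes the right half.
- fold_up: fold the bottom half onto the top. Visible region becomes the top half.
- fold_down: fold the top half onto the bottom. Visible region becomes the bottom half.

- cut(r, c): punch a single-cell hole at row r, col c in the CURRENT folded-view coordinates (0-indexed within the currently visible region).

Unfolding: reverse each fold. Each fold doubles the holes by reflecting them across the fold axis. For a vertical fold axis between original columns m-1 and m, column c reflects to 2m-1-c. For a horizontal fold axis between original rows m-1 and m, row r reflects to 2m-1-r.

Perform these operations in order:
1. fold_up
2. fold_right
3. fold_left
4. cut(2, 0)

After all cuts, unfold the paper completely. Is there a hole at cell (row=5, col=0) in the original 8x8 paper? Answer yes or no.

Answer: yes

Derivation:
Op 1 fold_up: fold axis h@4; visible region now rows[0,4) x cols[0,8) = 4x8
Op 2 fold_right: fold axis v@4; visible region now rows[0,4) x cols[4,8) = 4x4
Op 3 fold_left: fold axis v@6; visible region now rows[0,4) x cols[4,6) = 4x2
Op 4 cut(2, 0): punch at orig (2,4); cuts so far [(2, 4)]; region rows[0,4) x cols[4,6) = 4x2
Unfold 1 (reflect across v@6): 2 holes -> [(2, 4), (2, 7)]
Unfold 2 (reflect across v@4): 4 holes -> [(2, 0), (2, 3), (2, 4), (2, 7)]
Unfold 3 (reflect across h@4): 8 holes -> [(2, 0), (2, 3), (2, 4), (2, 7), (5, 0), (5, 3), (5, 4), (5, 7)]
Holes: [(2, 0), (2, 3), (2, 4), (2, 7), (5, 0), (5, 3), (5, 4), (5, 7)]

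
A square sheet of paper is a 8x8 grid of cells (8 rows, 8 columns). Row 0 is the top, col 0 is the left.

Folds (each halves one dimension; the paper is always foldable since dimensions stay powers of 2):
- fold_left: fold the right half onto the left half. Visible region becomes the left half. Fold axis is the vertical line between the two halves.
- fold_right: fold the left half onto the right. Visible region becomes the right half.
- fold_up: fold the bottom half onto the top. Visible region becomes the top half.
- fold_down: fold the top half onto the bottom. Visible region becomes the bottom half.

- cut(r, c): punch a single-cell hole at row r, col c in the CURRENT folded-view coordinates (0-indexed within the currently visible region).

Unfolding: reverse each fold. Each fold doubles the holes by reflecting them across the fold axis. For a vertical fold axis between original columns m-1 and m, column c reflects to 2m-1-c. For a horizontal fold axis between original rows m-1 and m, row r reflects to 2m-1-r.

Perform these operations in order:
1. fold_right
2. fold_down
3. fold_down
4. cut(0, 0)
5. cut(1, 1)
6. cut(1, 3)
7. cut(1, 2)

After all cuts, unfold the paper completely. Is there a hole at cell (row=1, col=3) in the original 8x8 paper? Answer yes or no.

Op 1 fold_right: fold axis v@4; visible region now rows[0,8) x cols[4,8) = 8x4
Op 2 fold_down: fold axis h@4; visible region now rows[4,8) x cols[4,8) = 4x4
Op 3 fold_down: fold axis h@6; visible region now rows[6,8) x cols[4,8) = 2x4
Op 4 cut(0, 0): punch at orig (6,4); cuts so far [(6, 4)]; region rows[6,8) x cols[4,8) = 2x4
Op 5 cut(1, 1): punch at orig (7,5); cuts so far [(6, 4), (7, 5)]; region rows[6,8) x cols[4,8) = 2x4
Op 6 cut(1, 3): punch at orig (7,7); cuts so far [(6, 4), (7, 5), (7, 7)]; region rows[6,8) x cols[4,8) = 2x4
Op 7 cut(1, 2): punch at orig (7,6); cuts so far [(6, 4), (7, 5), (7, 6), (7, 7)]; region rows[6,8) x cols[4,8) = 2x4
Unfold 1 (reflect across h@6): 8 holes -> [(4, 5), (4, 6), (4, 7), (5, 4), (6, 4), (7, 5), (7, 6), (7, 7)]
Unfold 2 (reflect across h@4): 16 holes -> [(0, 5), (0, 6), (0, 7), (1, 4), (2, 4), (3, 5), (3, 6), (3, 7), (4, 5), (4, 6), (4, 7), (5, 4), (6, 4), (7, 5), (7, 6), (7, 7)]
Unfold 3 (reflect across v@4): 32 holes -> [(0, 0), (0, 1), (0, 2), (0, 5), (0, 6), (0, 7), (1, 3), (1, 4), (2, 3), (2, 4), (3, 0), (3, 1), (3, 2), (3, 5), (3, 6), (3, 7), (4, 0), (4, 1), (4, 2), (4, 5), (4, 6), (4, 7), (5, 3), (5, 4), (6, 3), (6, 4), (7, 0), (7, 1), (7, 2), (7, 5), (7, 6), (7, 7)]
Holes: [(0, 0), (0, 1), (0, 2), (0, 5), (0, 6), (0, 7), (1, 3), (1, 4), (2, 3), (2, 4), (3, 0), (3, 1), (3, 2), (3, 5), (3, 6), (3, 7), (4, 0), (4, 1), (4, 2), (4, 5), (4, 6), (4, 7), (5, 3), (5, 4), (6, 3), (6, 4), (7, 0), (7, 1), (7, 2), (7, 5), (7, 6), (7, 7)]

Answer: yes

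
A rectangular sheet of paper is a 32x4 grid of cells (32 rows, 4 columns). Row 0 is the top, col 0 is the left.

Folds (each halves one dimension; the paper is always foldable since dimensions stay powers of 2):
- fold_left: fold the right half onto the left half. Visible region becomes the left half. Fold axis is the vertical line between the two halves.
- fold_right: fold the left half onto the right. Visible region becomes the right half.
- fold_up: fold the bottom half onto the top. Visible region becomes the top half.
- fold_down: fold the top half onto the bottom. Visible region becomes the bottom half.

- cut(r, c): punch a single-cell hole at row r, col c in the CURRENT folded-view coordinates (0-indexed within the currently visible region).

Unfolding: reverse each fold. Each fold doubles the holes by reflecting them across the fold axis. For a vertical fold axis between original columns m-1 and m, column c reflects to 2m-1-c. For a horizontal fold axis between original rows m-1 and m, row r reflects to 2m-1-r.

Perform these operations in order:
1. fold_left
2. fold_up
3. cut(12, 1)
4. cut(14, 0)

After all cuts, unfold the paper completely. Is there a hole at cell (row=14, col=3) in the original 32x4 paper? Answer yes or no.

Answer: yes

Derivation:
Op 1 fold_left: fold axis v@2; visible region now rows[0,32) x cols[0,2) = 32x2
Op 2 fold_up: fold axis h@16; visible region now rows[0,16) x cols[0,2) = 16x2
Op 3 cut(12, 1): punch at orig (12,1); cuts so far [(12, 1)]; region rows[0,16) x cols[0,2) = 16x2
Op 4 cut(14, 0): punch at orig (14,0); cuts so far [(12, 1), (14, 0)]; region rows[0,16) x cols[0,2) = 16x2
Unfold 1 (reflect across h@16): 4 holes -> [(12, 1), (14, 0), (17, 0), (19, 1)]
Unfold 2 (reflect across v@2): 8 holes -> [(12, 1), (12, 2), (14, 0), (14, 3), (17, 0), (17, 3), (19, 1), (19, 2)]
Holes: [(12, 1), (12, 2), (14, 0), (14, 3), (17, 0), (17, 3), (19, 1), (19, 2)]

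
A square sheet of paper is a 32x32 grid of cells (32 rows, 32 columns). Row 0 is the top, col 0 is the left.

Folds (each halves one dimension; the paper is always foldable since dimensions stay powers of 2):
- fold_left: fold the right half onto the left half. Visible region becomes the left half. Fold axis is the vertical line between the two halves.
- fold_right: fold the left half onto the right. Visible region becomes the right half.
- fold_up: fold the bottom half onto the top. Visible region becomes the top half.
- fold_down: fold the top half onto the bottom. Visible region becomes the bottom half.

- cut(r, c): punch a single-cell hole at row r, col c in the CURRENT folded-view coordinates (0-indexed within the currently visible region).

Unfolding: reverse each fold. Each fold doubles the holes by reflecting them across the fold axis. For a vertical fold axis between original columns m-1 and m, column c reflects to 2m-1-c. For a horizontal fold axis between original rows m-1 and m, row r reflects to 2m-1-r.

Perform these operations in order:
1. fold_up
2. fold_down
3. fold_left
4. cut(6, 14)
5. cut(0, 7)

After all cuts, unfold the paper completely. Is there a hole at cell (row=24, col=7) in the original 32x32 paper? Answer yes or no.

Answer: yes

Derivation:
Op 1 fold_up: fold axis h@16; visible region now rows[0,16) x cols[0,32) = 16x32
Op 2 fold_down: fold axis h@8; visible region now rows[8,16) x cols[0,32) = 8x32
Op 3 fold_left: fold axis v@16; visible region now rows[8,16) x cols[0,16) = 8x16
Op 4 cut(6, 14): punch at orig (14,14); cuts so far [(14, 14)]; region rows[8,16) x cols[0,16) = 8x16
Op 5 cut(0, 7): punch at orig (8,7); cuts so far [(8, 7), (14, 14)]; region rows[8,16) x cols[0,16) = 8x16
Unfold 1 (reflect across v@16): 4 holes -> [(8, 7), (8, 24), (14, 14), (14, 17)]
Unfold 2 (reflect across h@8): 8 holes -> [(1, 14), (1, 17), (7, 7), (7, 24), (8, 7), (8, 24), (14, 14), (14, 17)]
Unfold 3 (reflect across h@16): 16 holes -> [(1, 14), (1, 17), (7, 7), (7, 24), (8, 7), (8, 24), (14, 14), (14, 17), (17, 14), (17, 17), (23, 7), (23, 24), (24, 7), (24, 24), (30, 14), (30, 17)]
Holes: [(1, 14), (1, 17), (7, 7), (7, 24), (8, 7), (8, 24), (14, 14), (14, 17), (17, 14), (17, 17), (23, 7), (23, 24), (24, 7), (24, 24), (30, 14), (30, 17)]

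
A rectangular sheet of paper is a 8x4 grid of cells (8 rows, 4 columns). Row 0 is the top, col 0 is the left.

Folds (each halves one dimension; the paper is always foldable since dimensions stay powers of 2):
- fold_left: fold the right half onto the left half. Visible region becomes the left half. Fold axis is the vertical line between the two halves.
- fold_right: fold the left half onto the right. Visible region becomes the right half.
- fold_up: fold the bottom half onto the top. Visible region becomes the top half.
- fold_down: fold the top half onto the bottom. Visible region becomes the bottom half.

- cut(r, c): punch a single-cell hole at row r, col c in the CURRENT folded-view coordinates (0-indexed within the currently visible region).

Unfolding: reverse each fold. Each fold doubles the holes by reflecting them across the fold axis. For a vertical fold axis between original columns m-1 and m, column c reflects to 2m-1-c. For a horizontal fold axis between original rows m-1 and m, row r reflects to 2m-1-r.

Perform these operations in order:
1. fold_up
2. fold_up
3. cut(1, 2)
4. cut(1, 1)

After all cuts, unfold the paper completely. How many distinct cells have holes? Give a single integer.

Op 1 fold_up: fold axis h@4; visible region now rows[0,4) x cols[0,4) = 4x4
Op 2 fold_up: fold axis h@2; visible region now rows[0,2) x cols[0,4) = 2x4
Op 3 cut(1, 2): punch at orig (1,2); cuts so far [(1, 2)]; region rows[0,2) x cols[0,4) = 2x4
Op 4 cut(1, 1): punch at orig (1,1); cuts so far [(1, 1), (1, 2)]; region rows[0,2) x cols[0,4) = 2x4
Unfold 1 (reflect across h@2): 4 holes -> [(1, 1), (1, 2), (2, 1), (2, 2)]
Unfold 2 (reflect across h@4): 8 holes -> [(1, 1), (1, 2), (2, 1), (2, 2), (5, 1), (5, 2), (6, 1), (6, 2)]

Answer: 8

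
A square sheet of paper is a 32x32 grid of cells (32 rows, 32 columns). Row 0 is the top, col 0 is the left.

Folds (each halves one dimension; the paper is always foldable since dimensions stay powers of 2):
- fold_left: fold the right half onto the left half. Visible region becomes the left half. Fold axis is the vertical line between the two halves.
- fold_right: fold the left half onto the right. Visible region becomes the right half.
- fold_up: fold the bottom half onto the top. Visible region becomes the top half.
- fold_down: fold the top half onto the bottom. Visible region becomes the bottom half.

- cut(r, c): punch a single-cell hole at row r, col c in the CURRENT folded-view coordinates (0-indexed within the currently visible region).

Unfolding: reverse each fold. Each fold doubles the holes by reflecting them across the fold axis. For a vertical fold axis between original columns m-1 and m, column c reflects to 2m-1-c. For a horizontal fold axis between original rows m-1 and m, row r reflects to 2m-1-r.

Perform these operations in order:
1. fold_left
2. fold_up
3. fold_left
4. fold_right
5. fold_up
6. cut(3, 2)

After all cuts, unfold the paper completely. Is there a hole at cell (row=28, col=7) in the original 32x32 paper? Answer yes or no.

Op 1 fold_left: fold axis v@16; visible region now rows[0,32) x cols[0,16) = 32x16
Op 2 fold_up: fold axis h@16; visible region now rows[0,16) x cols[0,16) = 16x16
Op 3 fold_left: fold axis v@8; visible region now rows[0,16) x cols[0,8) = 16x8
Op 4 fold_right: fold axis v@4; visible region now rows[0,16) x cols[4,8) = 16x4
Op 5 fold_up: fold axis h@8; visible region now rows[0,8) x cols[4,8) = 8x4
Op 6 cut(3, 2): punch at orig (3,6); cuts so far [(3, 6)]; region rows[0,8) x cols[4,8) = 8x4
Unfold 1 (reflect across h@8): 2 holes -> [(3, 6), (12, 6)]
Unfold 2 (reflect across v@4): 4 holes -> [(3, 1), (3, 6), (12, 1), (12, 6)]
Unfold 3 (reflect across v@8): 8 holes -> [(3, 1), (3, 6), (3, 9), (3, 14), (12, 1), (12, 6), (12, 9), (12, 14)]
Unfold 4 (reflect across h@16): 16 holes -> [(3, 1), (3, 6), (3, 9), (3, 14), (12, 1), (12, 6), (12, 9), (12, 14), (19, 1), (19, 6), (19, 9), (19, 14), (28, 1), (28, 6), (28, 9), (28, 14)]
Unfold 5 (reflect across v@16): 32 holes -> [(3, 1), (3, 6), (3, 9), (3, 14), (3, 17), (3, 22), (3, 25), (3, 30), (12, 1), (12, 6), (12, 9), (12, 14), (12, 17), (12, 22), (12, 25), (12, 30), (19, 1), (19, 6), (19, 9), (19, 14), (19, 17), (19, 22), (19, 25), (19, 30), (28, 1), (28, 6), (28, 9), (28, 14), (28, 17), (28, 22), (28, 25), (28, 30)]
Holes: [(3, 1), (3, 6), (3, 9), (3, 14), (3, 17), (3, 22), (3, 25), (3, 30), (12, 1), (12, 6), (12, 9), (12, 14), (12, 17), (12, 22), (12, 25), (12, 30), (19, 1), (19, 6), (19, 9), (19, 14), (19, 17), (19, 22), (19, 25), (19, 30), (28, 1), (28, 6), (28, 9), (28, 14), (28, 17), (28, 22), (28, 25), (28, 30)]

Answer: no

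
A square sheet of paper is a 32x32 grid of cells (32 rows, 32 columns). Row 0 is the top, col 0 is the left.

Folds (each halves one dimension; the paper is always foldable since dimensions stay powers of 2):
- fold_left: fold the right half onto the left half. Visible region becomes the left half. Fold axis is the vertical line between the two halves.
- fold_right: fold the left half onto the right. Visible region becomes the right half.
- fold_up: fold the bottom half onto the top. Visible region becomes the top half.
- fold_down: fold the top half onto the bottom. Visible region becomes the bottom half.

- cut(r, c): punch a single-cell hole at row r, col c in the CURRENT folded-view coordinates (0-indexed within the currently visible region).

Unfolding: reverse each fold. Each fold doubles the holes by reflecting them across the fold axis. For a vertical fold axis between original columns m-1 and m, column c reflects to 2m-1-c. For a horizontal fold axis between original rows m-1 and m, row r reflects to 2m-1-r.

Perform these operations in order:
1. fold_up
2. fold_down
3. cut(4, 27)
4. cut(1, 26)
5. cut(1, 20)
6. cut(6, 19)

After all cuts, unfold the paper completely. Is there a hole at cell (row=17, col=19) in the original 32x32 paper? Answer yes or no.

Op 1 fold_up: fold axis h@16; visible region now rows[0,16) x cols[0,32) = 16x32
Op 2 fold_down: fold axis h@8; visible region now rows[8,16) x cols[0,32) = 8x32
Op 3 cut(4, 27): punch at orig (12,27); cuts so far [(12, 27)]; region rows[8,16) x cols[0,32) = 8x32
Op 4 cut(1, 26): punch at orig (9,26); cuts so far [(9, 26), (12, 27)]; region rows[8,16) x cols[0,32) = 8x32
Op 5 cut(1, 20): punch at orig (9,20); cuts so far [(9, 20), (9, 26), (12, 27)]; region rows[8,16) x cols[0,32) = 8x32
Op 6 cut(6, 19): punch at orig (14,19); cuts so far [(9, 20), (9, 26), (12, 27), (14, 19)]; region rows[8,16) x cols[0,32) = 8x32
Unfold 1 (reflect across h@8): 8 holes -> [(1, 19), (3, 27), (6, 20), (6, 26), (9, 20), (9, 26), (12, 27), (14, 19)]
Unfold 2 (reflect across h@16): 16 holes -> [(1, 19), (3, 27), (6, 20), (6, 26), (9, 20), (9, 26), (12, 27), (14, 19), (17, 19), (19, 27), (22, 20), (22, 26), (25, 20), (25, 26), (28, 27), (30, 19)]
Holes: [(1, 19), (3, 27), (6, 20), (6, 26), (9, 20), (9, 26), (12, 27), (14, 19), (17, 19), (19, 27), (22, 20), (22, 26), (25, 20), (25, 26), (28, 27), (30, 19)]

Answer: yes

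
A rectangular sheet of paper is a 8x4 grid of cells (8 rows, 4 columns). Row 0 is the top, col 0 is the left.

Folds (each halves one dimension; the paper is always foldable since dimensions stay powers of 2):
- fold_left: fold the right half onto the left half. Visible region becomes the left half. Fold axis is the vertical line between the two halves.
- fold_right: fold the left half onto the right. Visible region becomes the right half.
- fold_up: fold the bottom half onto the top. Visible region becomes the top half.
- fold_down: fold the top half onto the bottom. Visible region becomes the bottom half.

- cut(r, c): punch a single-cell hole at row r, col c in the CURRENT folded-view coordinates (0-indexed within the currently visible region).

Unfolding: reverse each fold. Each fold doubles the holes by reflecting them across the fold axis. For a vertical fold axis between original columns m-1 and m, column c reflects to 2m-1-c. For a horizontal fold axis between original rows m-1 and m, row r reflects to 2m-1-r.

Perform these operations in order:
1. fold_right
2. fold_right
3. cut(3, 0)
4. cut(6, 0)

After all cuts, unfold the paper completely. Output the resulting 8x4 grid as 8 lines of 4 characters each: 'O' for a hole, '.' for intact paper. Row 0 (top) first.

Op 1 fold_right: fold axis v@2; visible region now rows[0,8) x cols[2,4) = 8x2
Op 2 fold_right: fold axis v@3; visible region now rows[0,8) x cols[3,4) = 8x1
Op 3 cut(3, 0): punch at orig (3,3); cuts so far [(3, 3)]; region rows[0,8) x cols[3,4) = 8x1
Op 4 cut(6, 0): punch at orig (6,3); cuts so far [(3, 3), (6, 3)]; region rows[0,8) x cols[3,4) = 8x1
Unfold 1 (reflect across v@3): 4 holes -> [(3, 2), (3, 3), (6, 2), (6, 3)]
Unfold 2 (reflect across v@2): 8 holes -> [(3, 0), (3, 1), (3, 2), (3, 3), (6, 0), (6, 1), (6, 2), (6, 3)]

Answer: ....
....
....
OOOO
....
....
OOOO
....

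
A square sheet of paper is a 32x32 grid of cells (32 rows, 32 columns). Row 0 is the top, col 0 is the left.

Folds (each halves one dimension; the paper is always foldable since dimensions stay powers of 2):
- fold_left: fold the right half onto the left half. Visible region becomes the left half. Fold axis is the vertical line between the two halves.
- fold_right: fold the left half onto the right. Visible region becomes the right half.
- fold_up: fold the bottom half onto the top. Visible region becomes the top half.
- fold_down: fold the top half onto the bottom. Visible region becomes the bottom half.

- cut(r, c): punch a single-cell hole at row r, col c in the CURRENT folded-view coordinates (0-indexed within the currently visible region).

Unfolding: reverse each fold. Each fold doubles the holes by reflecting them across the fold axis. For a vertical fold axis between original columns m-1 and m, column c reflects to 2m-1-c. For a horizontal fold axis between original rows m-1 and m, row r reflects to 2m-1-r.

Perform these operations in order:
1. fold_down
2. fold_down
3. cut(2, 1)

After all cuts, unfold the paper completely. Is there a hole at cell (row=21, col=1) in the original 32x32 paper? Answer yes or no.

Answer: yes

Derivation:
Op 1 fold_down: fold axis h@16; visible region now rows[16,32) x cols[0,32) = 16x32
Op 2 fold_down: fold axis h@24; visible region now rows[24,32) x cols[0,32) = 8x32
Op 3 cut(2, 1): punch at orig (26,1); cuts so far [(26, 1)]; region rows[24,32) x cols[0,32) = 8x32
Unfold 1 (reflect across h@24): 2 holes -> [(21, 1), (26, 1)]
Unfold 2 (reflect across h@16): 4 holes -> [(5, 1), (10, 1), (21, 1), (26, 1)]
Holes: [(5, 1), (10, 1), (21, 1), (26, 1)]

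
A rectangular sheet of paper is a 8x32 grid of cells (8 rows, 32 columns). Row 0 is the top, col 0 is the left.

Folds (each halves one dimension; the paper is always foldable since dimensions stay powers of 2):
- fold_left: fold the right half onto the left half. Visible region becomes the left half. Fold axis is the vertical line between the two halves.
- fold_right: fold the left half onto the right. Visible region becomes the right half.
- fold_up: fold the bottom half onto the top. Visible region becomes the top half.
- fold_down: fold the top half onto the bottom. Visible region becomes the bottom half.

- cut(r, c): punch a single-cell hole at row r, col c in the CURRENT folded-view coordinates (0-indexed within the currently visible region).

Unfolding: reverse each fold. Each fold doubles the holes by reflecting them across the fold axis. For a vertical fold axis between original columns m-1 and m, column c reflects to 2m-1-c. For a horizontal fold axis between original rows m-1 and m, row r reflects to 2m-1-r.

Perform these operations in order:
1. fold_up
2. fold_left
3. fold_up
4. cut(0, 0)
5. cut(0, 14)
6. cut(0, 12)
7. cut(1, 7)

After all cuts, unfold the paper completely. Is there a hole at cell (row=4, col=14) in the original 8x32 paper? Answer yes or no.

Answer: yes

Derivation:
Op 1 fold_up: fold axis h@4; visible region now rows[0,4) x cols[0,32) = 4x32
Op 2 fold_left: fold axis v@16; visible region now rows[0,4) x cols[0,16) = 4x16
Op 3 fold_up: fold axis h@2; visible region now rows[0,2) x cols[0,16) = 2x16
Op 4 cut(0, 0): punch at orig (0,0); cuts so far [(0, 0)]; region rows[0,2) x cols[0,16) = 2x16
Op 5 cut(0, 14): punch at orig (0,14); cuts so far [(0, 0), (0, 14)]; region rows[0,2) x cols[0,16) = 2x16
Op 6 cut(0, 12): punch at orig (0,12); cuts so far [(0, 0), (0, 12), (0, 14)]; region rows[0,2) x cols[0,16) = 2x16
Op 7 cut(1, 7): punch at orig (1,7); cuts so far [(0, 0), (0, 12), (0, 14), (1, 7)]; region rows[0,2) x cols[0,16) = 2x16
Unfold 1 (reflect across h@2): 8 holes -> [(0, 0), (0, 12), (0, 14), (1, 7), (2, 7), (3, 0), (3, 12), (3, 14)]
Unfold 2 (reflect across v@16): 16 holes -> [(0, 0), (0, 12), (0, 14), (0, 17), (0, 19), (0, 31), (1, 7), (1, 24), (2, 7), (2, 24), (3, 0), (3, 12), (3, 14), (3, 17), (3, 19), (3, 31)]
Unfold 3 (reflect across h@4): 32 holes -> [(0, 0), (0, 12), (0, 14), (0, 17), (0, 19), (0, 31), (1, 7), (1, 24), (2, 7), (2, 24), (3, 0), (3, 12), (3, 14), (3, 17), (3, 19), (3, 31), (4, 0), (4, 12), (4, 14), (4, 17), (4, 19), (4, 31), (5, 7), (5, 24), (6, 7), (6, 24), (7, 0), (7, 12), (7, 14), (7, 17), (7, 19), (7, 31)]
Holes: [(0, 0), (0, 12), (0, 14), (0, 17), (0, 19), (0, 31), (1, 7), (1, 24), (2, 7), (2, 24), (3, 0), (3, 12), (3, 14), (3, 17), (3, 19), (3, 31), (4, 0), (4, 12), (4, 14), (4, 17), (4, 19), (4, 31), (5, 7), (5, 24), (6, 7), (6, 24), (7, 0), (7, 12), (7, 14), (7, 17), (7, 19), (7, 31)]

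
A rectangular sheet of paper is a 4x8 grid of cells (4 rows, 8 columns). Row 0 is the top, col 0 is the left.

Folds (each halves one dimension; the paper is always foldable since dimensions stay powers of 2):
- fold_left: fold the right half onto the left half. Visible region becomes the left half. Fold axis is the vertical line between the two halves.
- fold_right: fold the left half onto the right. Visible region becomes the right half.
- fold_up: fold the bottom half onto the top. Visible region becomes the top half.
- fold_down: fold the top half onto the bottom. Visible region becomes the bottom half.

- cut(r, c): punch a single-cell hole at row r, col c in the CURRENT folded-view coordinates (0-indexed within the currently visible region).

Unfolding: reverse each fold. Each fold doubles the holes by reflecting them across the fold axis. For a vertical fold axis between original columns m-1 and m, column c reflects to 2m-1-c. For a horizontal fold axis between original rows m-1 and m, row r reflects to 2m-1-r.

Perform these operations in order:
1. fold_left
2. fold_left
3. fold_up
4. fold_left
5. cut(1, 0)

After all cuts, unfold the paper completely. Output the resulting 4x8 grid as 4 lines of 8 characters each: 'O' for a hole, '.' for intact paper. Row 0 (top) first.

Answer: ........
OOOOOOOO
OOOOOOOO
........

Derivation:
Op 1 fold_left: fold axis v@4; visible region now rows[0,4) x cols[0,4) = 4x4
Op 2 fold_left: fold axis v@2; visible region now rows[0,4) x cols[0,2) = 4x2
Op 3 fold_up: fold axis h@2; visible region now rows[0,2) x cols[0,2) = 2x2
Op 4 fold_left: fold axis v@1; visible region now rows[0,2) x cols[0,1) = 2x1
Op 5 cut(1, 0): punch at orig (1,0); cuts so far [(1, 0)]; region rows[0,2) x cols[0,1) = 2x1
Unfold 1 (reflect across v@1): 2 holes -> [(1, 0), (1, 1)]
Unfold 2 (reflect across h@2): 4 holes -> [(1, 0), (1, 1), (2, 0), (2, 1)]
Unfold 3 (reflect across v@2): 8 holes -> [(1, 0), (1, 1), (1, 2), (1, 3), (2, 0), (2, 1), (2, 2), (2, 3)]
Unfold 4 (reflect across v@4): 16 holes -> [(1, 0), (1, 1), (1, 2), (1, 3), (1, 4), (1, 5), (1, 6), (1, 7), (2, 0), (2, 1), (2, 2), (2, 3), (2, 4), (2, 5), (2, 6), (2, 7)]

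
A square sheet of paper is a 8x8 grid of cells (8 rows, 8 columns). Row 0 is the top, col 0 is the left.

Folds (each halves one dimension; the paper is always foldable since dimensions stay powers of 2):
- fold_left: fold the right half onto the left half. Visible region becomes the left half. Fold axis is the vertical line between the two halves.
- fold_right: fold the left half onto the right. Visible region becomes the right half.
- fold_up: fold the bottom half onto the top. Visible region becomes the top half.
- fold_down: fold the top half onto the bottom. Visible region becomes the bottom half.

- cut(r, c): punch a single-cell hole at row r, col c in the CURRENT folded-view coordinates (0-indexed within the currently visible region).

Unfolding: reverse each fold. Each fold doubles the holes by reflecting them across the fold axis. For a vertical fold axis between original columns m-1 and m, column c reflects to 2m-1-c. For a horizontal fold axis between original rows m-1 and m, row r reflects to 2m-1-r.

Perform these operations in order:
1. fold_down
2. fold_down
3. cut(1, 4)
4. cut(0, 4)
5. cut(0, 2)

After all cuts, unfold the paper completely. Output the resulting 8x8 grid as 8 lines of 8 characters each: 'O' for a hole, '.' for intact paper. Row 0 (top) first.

Op 1 fold_down: fold axis h@4; visible region now rows[4,8) x cols[0,8) = 4x8
Op 2 fold_down: fold axis h@6; visible region now rows[6,8) x cols[0,8) = 2x8
Op 3 cut(1, 4): punch at orig (7,4); cuts so far [(7, 4)]; region rows[6,8) x cols[0,8) = 2x8
Op 4 cut(0, 4): punch at orig (6,4); cuts so far [(6, 4), (7, 4)]; region rows[6,8) x cols[0,8) = 2x8
Op 5 cut(0, 2): punch at orig (6,2); cuts so far [(6, 2), (6, 4), (7, 4)]; region rows[6,8) x cols[0,8) = 2x8
Unfold 1 (reflect across h@6): 6 holes -> [(4, 4), (5, 2), (5, 4), (6, 2), (6, 4), (7, 4)]
Unfold 2 (reflect across h@4): 12 holes -> [(0, 4), (1, 2), (1, 4), (2, 2), (2, 4), (3, 4), (4, 4), (5, 2), (5, 4), (6, 2), (6, 4), (7, 4)]

Answer: ....O...
..O.O...
..O.O...
....O...
....O...
..O.O...
..O.O...
....O...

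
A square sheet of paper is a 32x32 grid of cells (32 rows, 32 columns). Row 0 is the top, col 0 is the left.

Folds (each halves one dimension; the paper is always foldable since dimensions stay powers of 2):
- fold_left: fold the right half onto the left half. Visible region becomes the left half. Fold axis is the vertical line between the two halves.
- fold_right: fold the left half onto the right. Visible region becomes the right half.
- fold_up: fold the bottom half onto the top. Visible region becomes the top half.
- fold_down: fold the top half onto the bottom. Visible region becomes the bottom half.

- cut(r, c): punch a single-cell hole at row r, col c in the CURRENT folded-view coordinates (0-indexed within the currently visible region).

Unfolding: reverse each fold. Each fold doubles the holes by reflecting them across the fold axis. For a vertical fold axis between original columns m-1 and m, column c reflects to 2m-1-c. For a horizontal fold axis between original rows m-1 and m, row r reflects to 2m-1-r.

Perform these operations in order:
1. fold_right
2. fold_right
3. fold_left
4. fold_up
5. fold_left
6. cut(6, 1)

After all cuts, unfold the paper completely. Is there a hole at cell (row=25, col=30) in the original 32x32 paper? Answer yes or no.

Answer: yes

Derivation:
Op 1 fold_right: fold axis v@16; visible region now rows[0,32) x cols[16,32) = 32x16
Op 2 fold_right: fold axis v@24; visible region now rows[0,32) x cols[24,32) = 32x8
Op 3 fold_left: fold axis v@28; visible region now rows[0,32) x cols[24,28) = 32x4
Op 4 fold_up: fold axis h@16; visible region now rows[0,16) x cols[24,28) = 16x4
Op 5 fold_left: fold axis v@26; visible region now rows[0,16) x cols[24,26) = 16x2
Op 6 cut(6, 1): punch at orig (6,25); cuts so far [(6, 25)]; region rows[0,16) x cols[24,26) = 16x2
Unfold 1 (reflect across v@26): 2 holes -> [(6, 25), (6, 26)]
Unfold 2 (reflect across h@16): 4 holes -> [(6, 25), (6, 26), (25, 25), (25, 26)]
Unfold 3 (reflect across v@28): 8 holes -> [(6, 25), (6, 26), (6, 29), (6, 30), (25, 25), (25, 26), (25, 29), (25, 30)]
Unfold 4 (reflect across v@24): 16 holes -> [(6, 17), (6, 18), (6, 21), (6, 22), (6, 25), (6, 26), (6, 29), (6, 30), (25, 17), (25, 18), (25, 21), (25, 22), (25, 25), (25, 26), (25, 29), (25, 30)]
Unfold 5 (reflect across v@16): 32 holes -> [(6, 1), (6, 2), (6, 5), (6, 6), (6, 9), (6, 10), (6, 13), (6, 14), (6, 17), (6, 18), (6, 21), (6, 22), (6, 25), (6, 26), (6, 29), (6, 30), (25, 1), (25, 2), (25, 5), (25, 6), (25, 9), (25, 10), (25, 13), (25, 14), (25, 17), (25, 18), (25, 21), (25, 22), (25, 25), (25, 26), (25, 29), (25, 30)]
Holes: [(6, 1), (6, 2), (6, 5), (6, 6), (6, 9), (6, 10), (6, 13), (6, 14), (6, 17), (6, 18), (6, 21), (6, 22), (6, 25), (6, 26), (6, 29), (6, 30), (25, 1), (25, 2), (25, 5), (25, 6), (25, 9), (25, 10), (25, 13), (25, 14), (25, 17), (25, 18), (25, 21), (25, 22), (25, 25), (25, 26), (25, 29), (25, 30)]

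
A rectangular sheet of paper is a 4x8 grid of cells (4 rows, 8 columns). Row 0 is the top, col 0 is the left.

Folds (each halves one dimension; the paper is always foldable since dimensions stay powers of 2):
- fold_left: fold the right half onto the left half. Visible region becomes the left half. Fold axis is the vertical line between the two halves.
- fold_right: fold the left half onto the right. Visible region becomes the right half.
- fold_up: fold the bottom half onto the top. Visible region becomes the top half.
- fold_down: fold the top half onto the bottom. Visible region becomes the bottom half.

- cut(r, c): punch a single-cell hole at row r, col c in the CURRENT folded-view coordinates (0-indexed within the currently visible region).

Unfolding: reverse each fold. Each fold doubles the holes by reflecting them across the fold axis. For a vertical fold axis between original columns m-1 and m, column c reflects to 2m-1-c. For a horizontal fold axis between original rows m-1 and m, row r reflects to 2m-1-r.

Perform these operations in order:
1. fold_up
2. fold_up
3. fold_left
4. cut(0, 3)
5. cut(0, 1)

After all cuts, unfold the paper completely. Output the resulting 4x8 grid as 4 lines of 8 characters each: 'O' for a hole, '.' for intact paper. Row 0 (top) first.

Op 1 fold_up: fold axis h@2; visible region now rows[0,2) x cols[0,8) = 2x8
Op 2 fold_up: fold axis h@1; visible region now rows[0,1) x cols[0,8) = 1x8
Op 3 fold_left: fold axis v@4; visible region now rows[0,1) x cols[0,4) = 1x4
Op 4 cut(0, 3): punch at orig (0,3); cuts so far [(0, 3)]; region rows[0,1) x cols[0,4) = 1x4
Op 5 cut(0, 1): punch at orig (0,1); cuts so far [(0, 1), (0, 3)]; region rows[0,1) x cols[0,4) = 1x4
Unfold 1 (reflect across v@4): 4 holes -> [(0, 1), (0, 3), (0, 4), (0, 6)]
Unfold 2 (reflect across h@1): 8 holes -> [(0, 1), (0, 3), (0, 4), (0, 6), (1, 1), (1, 3), (1, 4), (1, 6)]
Unfold 3 (reflect across h@2): 16 holes -> [(0, 1), (0, 3), (0, 4), (0, 6), (1, 1), (1, 3), (1, 4), (1, 6), (2, 1), (2, 3), (2, 4), (2, 6), (3, 1), (3, 3), (3, 4), (3, 6)]

Answer: .O.OO.O.
.O.OO.O.
.O.OO.O.
.O.OO.O.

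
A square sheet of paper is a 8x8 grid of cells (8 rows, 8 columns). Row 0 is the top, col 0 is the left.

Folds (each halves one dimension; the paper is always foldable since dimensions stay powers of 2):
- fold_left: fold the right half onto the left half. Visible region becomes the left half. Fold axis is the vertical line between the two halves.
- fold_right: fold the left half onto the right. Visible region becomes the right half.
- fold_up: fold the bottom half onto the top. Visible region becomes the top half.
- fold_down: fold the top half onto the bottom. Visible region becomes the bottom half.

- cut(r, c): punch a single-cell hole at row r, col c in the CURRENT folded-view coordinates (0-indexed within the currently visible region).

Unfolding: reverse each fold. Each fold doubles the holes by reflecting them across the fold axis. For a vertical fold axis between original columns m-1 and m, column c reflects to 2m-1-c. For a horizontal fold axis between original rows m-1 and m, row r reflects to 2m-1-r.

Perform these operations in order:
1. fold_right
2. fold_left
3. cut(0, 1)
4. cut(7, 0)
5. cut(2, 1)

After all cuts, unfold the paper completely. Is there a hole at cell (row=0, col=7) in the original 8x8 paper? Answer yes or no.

Answer: no

Derivation:
Op 1 fold_right: fold axis v@4; visible region now rows[0,8) x cols[4,8) = 8x4
Op 2 fold_left: fold axis v@6; visible region now rows[0,8) x cols[4,6) = 8x2
Op 3 cut(0, 1): punch at orig (0,5); cuts so far [(0, 5)]; region rows[0,8) x cols[4,6) = 8x2
Op 4 cut(7, 0): punch at orig (7,4); cuts so far [(0, 5), (7, 4)]; region rows[0,8) x cols[4,6) = 8x2
Op 5 cut(2, 1): punch at orig (2,5); cuts so far [(0, 5), (2, 5), (7, 4)]; region rows[0,8) x cols[4,6) = 8x2
Unfold 1 (reflect across v@6): 6 holes -> [(0, 5), (0, 6), (2, 5), (2, 6), (7, 4), (7, 7)]
Unfold 2 (reflect across v@4): 12 holes -> [(0, 1), (0, 2), (0, 5), (0, 6), (2, 1), (2, 2), (2, 5), (2, 6), (7, 0), (7, 3), (7, 4), (7, 7)]
Holes: [(0, 1), (0, 2), (0, 5), (0, 6), (2, 1), (2, 2), (2, 5), (2, 6), (7, 0), (7, 3), (7, 4), (7, 7)]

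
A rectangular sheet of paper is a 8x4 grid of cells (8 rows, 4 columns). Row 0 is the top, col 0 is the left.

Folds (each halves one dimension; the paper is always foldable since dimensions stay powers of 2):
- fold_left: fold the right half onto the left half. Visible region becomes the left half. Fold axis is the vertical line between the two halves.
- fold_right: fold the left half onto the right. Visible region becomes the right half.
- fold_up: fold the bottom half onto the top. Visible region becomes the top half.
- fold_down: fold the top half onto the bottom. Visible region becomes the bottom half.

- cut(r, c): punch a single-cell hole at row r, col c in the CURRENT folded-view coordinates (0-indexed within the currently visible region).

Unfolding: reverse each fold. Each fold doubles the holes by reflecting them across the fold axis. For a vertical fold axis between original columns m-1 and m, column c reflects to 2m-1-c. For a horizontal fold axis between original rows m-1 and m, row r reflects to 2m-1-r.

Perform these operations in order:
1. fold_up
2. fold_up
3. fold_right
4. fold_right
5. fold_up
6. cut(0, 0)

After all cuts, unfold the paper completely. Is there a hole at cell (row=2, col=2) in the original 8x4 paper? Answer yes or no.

Answer: yes

Derivation:
Op 1 fold_up: fold axis h@4; visible region now rows[0,4) x cols[0,4) = 4x4
Op 2 fold_up: fold axis h@2; visible region now rows[0,2) x cols[0,4) = 2x4
Op 3 fold_right: fold axis v@2; visible region now rows[0,2) x cols[2,4) = 2x2
Op 4 fold_right: fold axis v@3; visible region now rows[0,2) x cols[3,4) = 2x1
Op 5 fold_up: fold axis h@1; visible region now rows[0,1) x cols[3,4) = 1x1
Op 6 cut(0, 0): punch at orig (0,3); cuts so far [(0, 3)]; region rows[0,1) x cols[3,4) = 1x1
Unfold 1 (reflect across h@1): 2 holes -> [(0, 3), (1, 3)]
Unfold 2 (reflect across v@3): 4 holes -> [(0, 2), (0, 3), (1, 2), (1, 3)]
Unfold 3 (reflect across v@2): 8 holes -> [(0, 0), (0, 1), (0, 2), (0, 3), (1, 0), (1, 1), (1, 2), (1, 3)]
Unfold 4 (reflect across h@2): 16 holes -> [(0, 0), (0, 1), (0, 2), (0, 3), (1, 0), (1, 1), (1, 2), (1, 3), (2, 0), (2, 1), (2, 2), (2, 3), (3, 0), (3, 1), (3, 2), (3, 3)]
Unfold 5 (reflect across h@4): 32 holes -> [(0, 0), (0, 1), (0, 2), (0, 3), (1, 0), (1, 1), (1, 2), (1, 3), (2, 0), (2, 1), (2, 2), (2, 3), (3, 0), (3, 1), (3, 2), (3, 3), (4, 0), (4, 1), (4, 2), (4, 3), (5, 0), (5, 1), (5, 2), (5, 3), (6, 0), (6, 1), (6, 2), (6, 3), (7, 0), (7, 1), (7, 2), (7, 3)]
Holes: [(0, 0), (0, 1), (0, 2), (0, 3), (1, 0), (1, 1), (1, 2), (1, 3), (2, 0), (2, 1), (2, 2), (2, 3), (3, 0), (3, 1), (3, 2), (3, 3), (4, 0), (4, 1), (4, 2), (4, 3), (5, 0), (5, 1), (5, 2), (5, 3), (6, 0), (6, 1), (6, 2), (6, 3), (7, 0), (7, 1), (7, 2), (7, 3)]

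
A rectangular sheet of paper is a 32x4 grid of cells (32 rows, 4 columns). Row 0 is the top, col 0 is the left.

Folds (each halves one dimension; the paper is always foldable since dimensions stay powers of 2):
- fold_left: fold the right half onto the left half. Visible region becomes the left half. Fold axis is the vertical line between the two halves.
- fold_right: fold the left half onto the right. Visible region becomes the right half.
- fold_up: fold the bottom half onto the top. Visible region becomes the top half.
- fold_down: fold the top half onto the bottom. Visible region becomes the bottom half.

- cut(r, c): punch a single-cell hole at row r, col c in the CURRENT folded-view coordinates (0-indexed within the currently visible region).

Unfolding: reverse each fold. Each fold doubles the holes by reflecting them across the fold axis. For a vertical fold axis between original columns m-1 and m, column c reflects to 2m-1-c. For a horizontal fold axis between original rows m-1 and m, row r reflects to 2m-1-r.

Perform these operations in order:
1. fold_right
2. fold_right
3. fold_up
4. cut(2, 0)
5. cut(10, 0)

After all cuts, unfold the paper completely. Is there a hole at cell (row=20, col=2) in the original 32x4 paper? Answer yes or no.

Op 1 fold_right: fold axis v@2; visible region now rows[0,32) x cols[2,4) = 32x2
Op 2 fold_right: fold axis v@3; visible region now rows[0,32) x cols[3,4) = 32x1
Op 3 fold_up: fold axis h@16; visible region now rows[0,16) x cols[3,4) = 16x1
Op 4 cut(2, 0): punch at orig (2,3); cuts so far [(2, 3)]; region rows[0,16) x cols[3,4) = 16x1
Op 5 cut(10, 0): punch at orig (10,3); cuts so far [(2, 3), (10, 3)]; region rows[0,16) x cols[3,4) = 16x1
Unfold 1 (reflect across h@16): 4 holes -> [(2, 3), (10, 3), (21, 3), (29, 3)]
Unfold 2 (reflect across v@3): 8 holes -> [(2, 2), (2, 3), (10, 2), (10, 3), (21, 2), (21, 3), (29, 2), (29, 3)]
Unfold 3 (reflect across v@2): 16 holes -> [(2, 0), (2, 1), (2, 2), (2, 3), (10, 0), (10, 1), (10, 2), (10, 3), (21, 0), (21, 1), (21, 2), (21, 3), (29, 0), (29, 1), (29, 2), (29, 3)]
Holes: [(2, 0), (2, 1), (2, 2), (2, 3), (10, 0), (10, 1), (10, 2), (10, 3), (21, 0), (21, 1), (21, 2), (21, 3), (29, 0), (29, 1), (29, 2), (29, 3)]

Answer: no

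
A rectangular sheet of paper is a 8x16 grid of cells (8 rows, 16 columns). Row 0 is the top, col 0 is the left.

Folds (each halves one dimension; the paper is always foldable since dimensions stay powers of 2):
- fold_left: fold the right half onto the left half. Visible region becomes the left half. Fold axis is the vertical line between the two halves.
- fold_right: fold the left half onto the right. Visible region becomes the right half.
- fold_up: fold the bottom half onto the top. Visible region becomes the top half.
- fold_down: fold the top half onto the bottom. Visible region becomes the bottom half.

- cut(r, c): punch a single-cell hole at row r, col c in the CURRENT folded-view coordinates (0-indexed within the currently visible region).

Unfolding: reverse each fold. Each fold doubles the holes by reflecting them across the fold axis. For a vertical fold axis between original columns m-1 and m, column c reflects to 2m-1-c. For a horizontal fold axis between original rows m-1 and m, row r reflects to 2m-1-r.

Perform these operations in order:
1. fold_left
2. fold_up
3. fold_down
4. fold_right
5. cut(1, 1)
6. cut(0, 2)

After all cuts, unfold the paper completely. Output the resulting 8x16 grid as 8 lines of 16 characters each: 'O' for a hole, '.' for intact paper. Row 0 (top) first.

Answer: ..O..O....O..O..
.O....O..O....O.
.O....O..O....O.
..O..O....O..O..
..O..O....O..O..
.O....O..O....O.
.O....O..O....O.
..O..O....O..O..

Derivation:
Op 1 fold_left: fold axis v@8; visible region now rows[0,8) x cols[0,8) = 8x8
Op 2 fold_up: fold axis h@4; visible region now rows[0,4) x cols[0,8) = 4x8
Op 3 fold_down: fold axis h@2; visible region now rows[2,4) x cols[0,8) = 2x8
Op 4 fold_right: fold axis v@4; visible region now rows[2,4) x cols[4,8) = 2x4
Op 5 cut(1, 1): punch at orig (3,5); cuts so far [(3, 5)]; region rows[2,4) x cols[4,8) = 2x4
Op 6 cut(0, 2): punch at orig (2,6); cuts so far [(2, 6), (3, 5)]; region rows[2,4) x cols[4,8) = 2x4
Unfold 1 (reflect across v@4): 4 holes -> [(2, 1), (2, 6), (3, 2), (3, 5)]
Unfold 2 (reflect across h@2): 8 holes -> [(0, 2), (0, 5), (1, 1), (1, 6), (2, 1), (2, 6), (3, 2), (3, 5)]
Unfold 3 (reflect across h@4): 16 holes -> [(0, 2), (0, 5), (1, 1), (1, 6), (2, 1), (2, 6), (3, 2), (3, 5), (4, 2), (4, 5), (5, 1), (5, 6), (6, 1), (6, 6), (7, 2), (7, 5)]
Unfold 4 (reflect across v@8): 32 holes -> [(0, 2), (0, 5), (0, 10), (0, 13), (1, 1), (1, 6), (1, 9), (1, 14), (2, 1), (2, 6), (2, 9), (2, 14), (3, 2), (3, 5), (3, 10), (3, 13), (4, 2), (4, 5), (4, 10), (4, 13), (5, 1), (5, 6), (5, 9), (5, 14), (6, 1), (6, 6), (6, 9), (6, 14), (7, 2), (7, 5), (7, 10), (7, 13)]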